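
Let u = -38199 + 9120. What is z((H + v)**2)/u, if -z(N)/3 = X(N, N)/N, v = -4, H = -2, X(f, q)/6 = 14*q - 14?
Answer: 245/29079 ≈ 0.0084253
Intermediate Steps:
u = -29079
X(f, q) = -84 + 84*q (X(f, q) = 6*(14*q - 14) = 6*(-14 + 14*q) = -84 + 84*q)
z(N) = -3*(-84 + 84*N)/N
z((H + v)**2)/u = (-252 + 252/((-2 - 4)**2))/(-29079) = (-252 + 252/((-6)**2))*(-1/29079) = (-252 + 252/36)*(-1/29079) = (-252 + 252*(1/36))*(-1/29079) = (-252 + 7)*(-1/29079) = -245*(-1/29079) = 245/29079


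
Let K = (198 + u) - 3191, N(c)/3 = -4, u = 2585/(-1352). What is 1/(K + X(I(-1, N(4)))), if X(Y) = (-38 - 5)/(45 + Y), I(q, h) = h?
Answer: -44616/133679129 ≈ -0.00033375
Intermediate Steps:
u = -2585/1352 (u = 2585*(-1/1352) = -2585/1352 ≈ -1.9120)
N(c) = -12 (N(c) = 3*(-4) = -12)
K = -4049121/1352 (K = (198 - 2585/1352) - 3191 = 265111/1352 - 3191 = -4049121/1352 ≈ -2994.9)
X(Y) = -43/(45 + Y)
1/(K + X(I(-1, N(4)))) = 1/(-4049121/1352 - 43/(45 - 12)) = 1/(-4049121/1352 - 43/33) = 1/(-133679129/44616) = -44616/133679129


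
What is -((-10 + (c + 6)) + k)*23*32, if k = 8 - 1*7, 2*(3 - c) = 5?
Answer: 1840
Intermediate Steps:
c = ½ (c = 3 - ½*5 = 3 - 5/2 = ½ ≈ 0.50000)
k = 1 (k = 8 - 7 = 1)
-((-10 + (c + 6)) + k)*23*32 = -((-10 + (½ + 6)) + 1)*23*32 = -((-10 + 13/2) + 1)*23*32 = -(-7/2 + 1)*23*32 = -(-5/2*23)*32 = -(-115)*32/2 = -1*(-1840) = 1840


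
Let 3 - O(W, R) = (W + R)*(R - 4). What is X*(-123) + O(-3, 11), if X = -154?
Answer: 18889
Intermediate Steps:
O(W, R) = 3 - (-4 + R)*(R + W) (O(W, R) = 3 - (W + R)*(R - 4) = 3 - (R + W)*(-4 + R) = 3 - (-4 + R)*(R + W))
X*(-123) + O(-3, 11) = -154*(-123) + (3 - 1*11**2 + 4*11 + 4*(-3) - 1*11*(-3)) = 18942 + (3 - 1*121 + 44 - 12 + 33) = 18942 + (3 - 121 + 44 - 12 + 33) = 18942 - 53 = 18889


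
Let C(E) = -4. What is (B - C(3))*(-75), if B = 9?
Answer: -975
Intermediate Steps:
(B - C(3))*(-75) = (9 - 1*(-4))*(-75) = (9 + 4)*(-75) = 13*(-75) = -975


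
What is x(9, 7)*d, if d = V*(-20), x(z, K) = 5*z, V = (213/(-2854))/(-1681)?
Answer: -95850/2398787 ≈ -0.039958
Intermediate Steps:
V = 213/4797574 (V = (213*(-1/2854))*(-1/1681) = -213/2854*(-1/1681) = 213/4797574 ≈ 4.4397e-5)
d = -2130/2398787 (d = (213/4797574)*(-20) = -2130/2398787 ≈ -0.00088795)
x(9, 7)*d = (5*9)*(-2130/2398787) = 45*(-2130/2398787) = -95850/2398787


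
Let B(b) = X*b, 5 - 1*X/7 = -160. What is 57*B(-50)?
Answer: -3291750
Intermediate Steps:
X = 1155 (X = 35 - 7*(-160) = 35 + 1120 = 1155)
B(b) = 1155*b
57*B(-50) = 57*(1155*(-50)) = 57*(-57750) = -3291750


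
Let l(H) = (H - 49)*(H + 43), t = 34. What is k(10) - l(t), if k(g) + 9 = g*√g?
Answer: 1146 + 10*√10 ≈ 1177.6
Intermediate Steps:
l(H) = (-49 + H)*(43 + H)
k(g) = -9 + g^(3/2) (k(g) = -9 + g*√g = -9 + g^(3/2))
k(10) - l(t) = (-9 + 10^(3/2)) - (-2107 + 34² - 6*34) = (-9 + 10*√10) - (-2107 + 1156 - 204) = (-9 + 10*√10) - 1*(-1155) = (-9 + 10*√10) + 1155 = 1146 + 10*√10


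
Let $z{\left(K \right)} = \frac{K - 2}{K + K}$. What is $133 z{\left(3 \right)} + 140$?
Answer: $\frac{973}{6} \approx 162.17$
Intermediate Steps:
$z{\left(K \right)} = \frac{-2 + K}{2 K}$
$133 z{\left(3 \right)} + 140 = 133 \frac{-2 + 3}{2 \cdot 3} + 140 = 133 \cdot \frac{1}{2} \cdot \frac{1}{3} \cdot 1 + 140 = 133 \cdot \frac{1}{6} + 140 = \frac{133}{6} + 140 = \frac{973}{6}$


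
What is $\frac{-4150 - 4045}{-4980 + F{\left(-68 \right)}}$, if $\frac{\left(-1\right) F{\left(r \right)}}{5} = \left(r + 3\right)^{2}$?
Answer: $\frac{1639}{5221} \approx 0.31392$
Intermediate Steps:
$F{\left(r \right)} = - 5 \left(3 + r\right)^{2}$ ($F{\left(r \right)} = - 5 \left(r + 3\right)^{2} = - 5 \left(3 + r\right)^{2}$)
$\frac{-4150 - 4045}{-4980 + F{\left(-68 \right)}} = \frac{-4150 - 4045}{-4980 - 5 \left(3 - 68\right)^{2}} = - \frac{8195}{-4980 - 5 \left(-65\right)^{2}} = - \frac{8195}{-4980 - 21125} = - \frac{8195}{-26105} = \left(-8195\right) \left(- \frac{1}{26105}\right) = \frac{1639}{5221}$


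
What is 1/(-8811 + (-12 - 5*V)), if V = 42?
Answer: -1/9033 ≈ -0.00011071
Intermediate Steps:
1/(-8811 + (-12 - 5*V)) = 1/(-8811 + (-12 - 5*42)) = 1/(-8811 + (-12 - 210)) = 1/(-8811 - 222) = 1/(-9033) = -1/9033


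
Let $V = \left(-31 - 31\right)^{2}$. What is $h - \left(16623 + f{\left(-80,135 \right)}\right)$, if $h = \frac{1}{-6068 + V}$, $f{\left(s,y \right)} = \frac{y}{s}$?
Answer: $- \frac{4620725}{278} \approx -16621.0$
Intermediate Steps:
$V = 3844$ ($V = \left(-62\right)^{2} = 3844$)
$h = - \frac{1}{2224}$ ($h = \frac{1}{-6068 + 3844} = \frac{1}{-2224} = - \frac{1}{2224} \approx -0.00044964$)
$h - \left(16623 + f{\left(-80,135 \right)}\right) = - \frac{1}{2224} - \left(16623 + \frac{135}{-80}\right) = - \frac{1}{2224} - \left(16623 + 135 \left(- \frac{1}{80}\right)\right) = - \frac{1}{2224} - \left(16623 - \frac{27}{16}\right) = - \frac{1}{2224} - \frac{265941}{16} = - \frac{4620725}{278}$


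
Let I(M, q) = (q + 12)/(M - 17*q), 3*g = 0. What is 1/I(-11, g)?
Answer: -11/12 ≈ -0.91667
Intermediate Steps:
g = 0 (g = (⅓)*0 = 0)
I(M, q) = (12 + q)/(M - 17*q)
1/I(-11, g) = 1/((12 + 0)/(-11 - 17*0)) = 1/(12/(-11 + 0)) = 1/(12/(-11)) = 1/(-1/11*12) = 1/(-12/11) = -11/12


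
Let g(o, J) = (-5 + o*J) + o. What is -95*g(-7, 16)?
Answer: 11780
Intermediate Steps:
g(o, J) = -5 + o + J*o (g(o, J) = (-5 + J*o) + o = -5 + o + J*o)
-95*g(-7, 16) = -95*(-5 - 7 + 16*(-7)) = -95*(-5 - 7 - 112) = -95*(-124) = 11780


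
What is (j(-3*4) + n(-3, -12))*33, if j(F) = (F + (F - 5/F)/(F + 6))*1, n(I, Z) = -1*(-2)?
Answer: -6391/24 ≈ -266.29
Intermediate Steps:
n(I, Z) = 2
j(F) = F + (F - 5/F)/(6 + F) (j(F) = (F + (F - 5/F)/(6 + F))*1 = F + (F - 5/F)/(6 + F))
(j(-3*4) + n(-3, -12))*33 = ((-5 + (-3*4)³ + 7*(-3*4)²)/(((-3*4))*(6 - 3*4)) + 2)*33 = ((-5 + (-12)³ + 7*(-12)²)/((-12)*(6 - 12)) + 2)*33 = (-1/12*(-5 - 1728 + 7*144)/(-6) + 2)*33 = (-1/12*(-⅙)*(-5 - 1728 + 1008) + 2)*33 = (-1/12*(-⅙)*(-725) + 2)*33 = (-725/72 + 2)*33 = -581/72*33 = -6391/24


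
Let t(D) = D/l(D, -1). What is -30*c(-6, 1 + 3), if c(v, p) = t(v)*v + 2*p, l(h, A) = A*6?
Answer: -60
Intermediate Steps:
l(h, A) = 6*A
t(D) = -D/6 (t(D) = D/((6*(-1))) = D/(-6) = D*(-1/6) = -D/6)
c(v, p) = 2*p - v**2/6 (c(v, p) = (-v/6)*v + 2*p = -v**2/6 + 2*p = 2*p - v**2/6)
-30*c(-6, 1 + 3) = -30*(2*(1 + 3) - 1/6*(-6)**2) = -30*(2*4 - 1/6*36) = -30*(8 - 6) = -30*2 = -60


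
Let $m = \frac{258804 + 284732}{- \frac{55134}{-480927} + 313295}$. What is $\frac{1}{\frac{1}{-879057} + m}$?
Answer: $\frac{44149782092019381}{76595449794089035} \approx 0.5764$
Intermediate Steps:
$m = \frac{87133712624}{50224026533}$ ($m = \frac{543536}{\left(-55134\right) \left(- \frac{1}{480927}\right) + 313295} = \frac{543536}{\frac{18378}{160309} + 313295} = \frac{543536}{\frac{50224026533}{160309}} = 543536 \cdot \frac{160309}{50224026533} = \frac{87133712624}{50224026533} \approx 1.7349$)
$\frac{1}{\frac{1}{-879057} + m} = \frac{1}{\frac{1}{-879057} + \frac{87133712624}{50224026533}} = \frac{1}{- \frac{1}{879057} + \frac{87133712624}{50224026533}} = \frac{1}{\frac{76595449794089035}{44149782092019381}} = \frac{44149782092019381}{76595449794089035}$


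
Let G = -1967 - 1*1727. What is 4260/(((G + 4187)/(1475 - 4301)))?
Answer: -12038760/493 ≈ -24419.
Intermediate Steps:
G = -3694 (G = -1967 - 1727 = -3694)
4260/(((G + 4187)/(1475 - 4301))) = 4260/(((-3694 + 4187)/(1475 - 4301))) = 4260/((493/(-2826))) = 4260/((493*(-1/2826))) = 4260/(-493/2826) = 4260*(-2826/493) = -12038760/493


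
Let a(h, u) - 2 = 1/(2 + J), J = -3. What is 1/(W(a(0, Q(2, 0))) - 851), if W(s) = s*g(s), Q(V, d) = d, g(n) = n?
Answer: -1/850 ≈ -0.0011765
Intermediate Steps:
a(h, u) = 1 (a(h, u) = 2 + 1/(2 - 3) = 2 + 1/(-1) = 2 - 1 = 1)
W(s) = s² (W(s) = s*s = s²)
1/(W(a(0, Q(2, 0))) - 851) = 1/(1² - 851) = 1/(1 - 851) = 1/(-850) = -1/850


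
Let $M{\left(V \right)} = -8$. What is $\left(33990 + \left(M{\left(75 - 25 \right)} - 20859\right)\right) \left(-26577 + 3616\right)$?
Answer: $-301317203$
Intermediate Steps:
$\left(33990 + \left(M{\left(75 - 25 \right)} - 20859\right)\right) \left(-26577 + 3616\right) = \left(33990 - 20867\right) \left(-26577 + 3616\right) = \left(33990 - 20867\right) \left(-22961\right) = 13123 \left(-22961\right) = -301317203$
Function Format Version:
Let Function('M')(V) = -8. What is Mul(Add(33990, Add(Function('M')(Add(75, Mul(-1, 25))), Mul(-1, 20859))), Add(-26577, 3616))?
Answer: -301317203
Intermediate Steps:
Mul(Add(33990, Add(Function('M')(Add(75, Mul(-1, 25))), Mul(-1, 20859))), Add(-26577, 3616)) = Mul(Add(33990, Add(-8, Mul(-1, 20859))), Add(-26577, 3616)) = Mul(Add(33990, Add(-8, -20859)), -22961) = Mul(Add(33990, -20867), -22961) = Mul(13123, -22961) = -301317203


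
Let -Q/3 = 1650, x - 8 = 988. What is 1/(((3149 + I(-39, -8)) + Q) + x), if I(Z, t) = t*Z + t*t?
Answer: -1/429 ≈ -0.0023310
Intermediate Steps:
x = 996 (x = 8 + 988 = 996)
I(Z, t) = t² + Z*t (I(Z, t) = Z*t + t² = t² + Z*t)
Q = -4950 (Q = -3*1650 = -4950)
1/(((3149 + I(-39, -8)) + Q) + x) = 1/(((3149 - 8*(-39 - 8)) - 4950) + 996) = 1/(((3149 - 8*(-47)) - 4950) + 996) = 1/(((3149 + 376) - 4950) + 996) = 1/((3525 - 4950) + 996) = 1/(-1425 + 996) = 1/(-429) = -1/429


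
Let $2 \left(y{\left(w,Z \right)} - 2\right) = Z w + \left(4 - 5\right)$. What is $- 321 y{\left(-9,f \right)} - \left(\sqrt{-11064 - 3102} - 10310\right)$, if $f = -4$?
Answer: $\frac{8101}{2} - 3 i \sqrt{1574} \approx 4050.5 - 119.02 i$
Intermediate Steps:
$y{\left(w,Z \right)} = \frac{3}{2} + \frac{Z w}{2}$ ($y{\left(w,Z \right)} = 2 + \frac{Z w + \left(4 - 5\right)}{2} = 2 + \frac{Z w - 1}{2} = 2 + \frac{-1 + Z w}{2} = 2 + \left(- \frac{1}{2} + \frac{Z w}{2}\right) = \frac{3}{2} + \frac{Z w}{2}$)
$- 321 y{\left(-9,f \right)} - \left(\sqrt{-11064 - 3102} - 10310\right) = - 321 \left(\frac{3}{2} + \frac{1}{2} \left(-4\right) \left(-9\right)\right) - \left(\sqrt{-11064 - 3102} - 10310\right) = - 321 \left(\frac{3}{2} + 18\right) - \left(\sqrt{-14166} - 10310\right) = \left(-321\right) \frac{39}{2} - \left(3 i \sqrt{1574} - 10310\right) = - \frac{12519}{2} - \left(-10310 + 3 i \sqrt{1574}\right) = - \frac{12519}{2} + \left(10310 - 3 i \sqrt{1574}\right) = \frac{8101}{2} - 3 i \sqrt{1574}$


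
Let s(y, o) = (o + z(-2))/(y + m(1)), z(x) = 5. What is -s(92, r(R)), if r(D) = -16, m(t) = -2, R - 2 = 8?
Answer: 11/90 ≈ 0.12222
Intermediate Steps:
R = 10 (R = 2 + 8 = 10)
s(y, o) = (5 + o)/(-2 + y) (s(y, o) = (o + 5)/(y - 2) = (5 + o)/(-2 + y))
-s(92, r(R)) = -(5 - 16)/(-2 + 92) = -(-11)/90 = -1*(-11/90) = 11/90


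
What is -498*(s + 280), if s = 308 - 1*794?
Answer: 102588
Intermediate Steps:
s = -486 (s = 308 - 794 = -486)
-498*(s + 280) = -498*(-486 + 280) = -498*(-206) = 102588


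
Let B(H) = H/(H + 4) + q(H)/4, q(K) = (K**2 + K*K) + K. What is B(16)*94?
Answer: 62416/5 ≈ 12483.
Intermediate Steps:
q(K) = K + 2*K**2 (q(K) = (K**2 + K**2) + K = 2*K**2 + K = K + 2*K**2)
B(H) = H/(4 + H) + H*(1 + 2*H)/4 (B(H) = H/(H + 4) + (H*(1 + 2*H))/4 = H/(4 + H) + (H*(1 + 2*H))*(1/4) = H/(4 + H) + H*(1 + 2*H)/4)
B(16)*94 = ((1/4)*16*(8 + 2*16**2 + 9*16)/(4 + 16))*94 = ((1/4)*16*(8 + 2*256 + 144)/20)*94 = ((1/4)*16*(1/20)*(8 + 512 + 144))*94 = ((1/4)*16*(1/20)*664)*94 = (664/5)*94 = 62416/5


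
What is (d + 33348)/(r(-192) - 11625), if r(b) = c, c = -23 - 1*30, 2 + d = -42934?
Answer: 4794/5839 ≈ 0.82103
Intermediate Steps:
d = -42936 (d = -2 - 42934 = -42936)
c = -53 (c = -23 - 30 = -53)
r(b) = -53
(d + 33348)/(r(-192) - 11625) = (-42936 + 33348)/(-53 - 11625) = -9588/(-11678) = -9588*(-1/11678) = 4794/5839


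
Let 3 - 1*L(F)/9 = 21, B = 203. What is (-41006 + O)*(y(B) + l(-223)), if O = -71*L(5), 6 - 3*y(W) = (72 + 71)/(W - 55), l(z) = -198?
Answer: 642943792/111 ≈ 5.7923e+6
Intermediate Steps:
L(F) = -162 (L(F) = 27 - 9*21 = 27 - 189 = -162)
y(W) = 2 - 143/(3*(-55 + W)) (y(W) = 2 - (72 + 71)/(3*(W - 55)) = 2 - 143/(3*(-55 + W)))
O = 11502 (O = -71*(-162) = 11502)
(-41006 + O)*(y(B) + l(-223)) = (-41006 + 11502)*((-473 + 6*203)/(3*(-55 + 203)) - 198) = -29504*((1/3)*(-473 + 1218)/148 - 198) = -29504*((1/3)*(1/148)*745 - 198) = -29504*(745/444 - 198) = -29504*(-87167/444) = 642943792/111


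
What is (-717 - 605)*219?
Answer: -289518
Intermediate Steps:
(-717 - 605)*219 = -1322*219 = -289518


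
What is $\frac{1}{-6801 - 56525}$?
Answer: $- \frac{1}{63326} \approx -1.5791 \cdot 10^{-5}$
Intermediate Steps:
$\frac{1}{-6801 - 56525} = \frac{1}{-63326} = - \frac{1}{63326}$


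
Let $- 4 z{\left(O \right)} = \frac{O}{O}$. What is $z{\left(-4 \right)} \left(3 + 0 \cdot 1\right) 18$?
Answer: $- \frac{27}{2} \approx -13.5$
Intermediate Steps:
$z{\left(O \right)} = - \frac{1}{4}$ ($z{\left(O \right)} = - \frac{O \frac{1}{O}}{4} = \left(- \frac{1}{4}\right) 1 = - \frac{1}{4}$)
$z{\left(-4 \right)} \left(3 + 0 \cdot 1\right) 18 = - \frac{3 + 0 \cdot 1}{4} \cdot 18 = - \frac{3 + 0}{4} \cdot 18 = \left(- \frac{1}{4}\right) 3 \cdot 18 = \left(- \frac{3}{4}\right) 18 = - \frac{27}{2}$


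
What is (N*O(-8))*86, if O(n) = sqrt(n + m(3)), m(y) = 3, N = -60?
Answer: -5160*I*sqrt(5) ≈ -11538.0*I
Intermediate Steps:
O(n) = sqrt(3 + n) (O(n) = sqrt(n + 3) = sqrt(3 + n))
(N*O(-8))*86 = -60*sqrt(3 - 8)*86 = -60*I*sqrt(5)*86 = -5160*I*sqrt(5)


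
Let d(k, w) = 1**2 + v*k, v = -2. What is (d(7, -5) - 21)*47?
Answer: -1598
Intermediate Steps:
d(k, w) = 1 - 2*k (d(k, w) = 1**2 - 2*k = 1 - 2*k)
(d(7, -5) - 21)*47 = ((1 - 2*7) - 21)*47 = ((1 - 14) - 21)*47 = (-13 - 21)*47 = -34*47 = -1598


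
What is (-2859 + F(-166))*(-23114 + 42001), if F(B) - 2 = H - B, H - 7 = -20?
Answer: -51070448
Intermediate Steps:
H = -13 (H = 7 - 20 = -13)
F(B) = -11 - B (F(B) = 2 + (-13 - B) = -11 - B)
(-2859 + F(-166))*(-23114 + 42001) = (-2859 + (-11 - 1*(-166)))*(-23114 + 42001) = (-2859 + (-11 + 166))*18887 = (-2859 + 155)*18887 = -2704*18887 = -51070448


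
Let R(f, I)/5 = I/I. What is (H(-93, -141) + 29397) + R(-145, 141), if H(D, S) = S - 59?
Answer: 29202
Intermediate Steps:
H(D, S) = -59 + S
R(f, I) = 5 (R(f, I) = 5*(I/I) = 5*1 = 5)
(H(-93, -141) + 29397) + R(-145, 141) = ((-59 - 141) + 29397) + 5 = (-200 + 29397) + 5 = 29197 + 5 = 29202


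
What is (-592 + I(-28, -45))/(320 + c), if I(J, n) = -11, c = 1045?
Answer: -201/455 ≈ -0.44176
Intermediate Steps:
(-592 + I(-28, -45))/(320 + c) = (-592 - 11)/(320 + 1045) = -603/1365 = -603*1/1365 = -201/455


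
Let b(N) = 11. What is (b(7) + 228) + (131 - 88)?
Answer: 282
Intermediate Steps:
(b(7) + 228) + (131 - 88) = (11 + 228) + (131 - 88) = 239 + 43 = 282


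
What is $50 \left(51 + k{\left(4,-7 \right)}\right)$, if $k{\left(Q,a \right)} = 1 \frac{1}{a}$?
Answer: $\frac{17800}{7} \approx 2542.9$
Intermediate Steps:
$k{\left(Q,a \right)} = \frac{1}{a}$
$50 \left(51 + k{\left(4,-7 \right)}\right) = 50 \left(51 + \frac{1}{-7}\right) = 50 \left(51 - \frac{1}{7}\right) = 50 \cdot \frac{356}{7} = \frac{17800}{7}$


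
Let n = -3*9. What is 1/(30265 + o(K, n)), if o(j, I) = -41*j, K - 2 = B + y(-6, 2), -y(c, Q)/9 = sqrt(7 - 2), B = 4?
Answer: 30019/900459556 - 369*sqrt(5)/900459556 ≈ 3.2421e-5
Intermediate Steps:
y(c, Q) = -9*sqrt(5) (y(c, Q) = -9*sqrt(7 - 2) = -9*sqrt(5))
n = -27
K = 6 - 9*sqrt(5) (K = 2 + (4 - 9*sqrt(5)) = 6 - 9*sqrt(5) ≈ -14.125)
1/(30265 + o(K, n)) = 1/(30265 - 41*(6 - 9*sqrt(5))) = 1/(30265 + (-246 + 369*sqrt(5))) = 1/(30019 + 369*sqrt(5))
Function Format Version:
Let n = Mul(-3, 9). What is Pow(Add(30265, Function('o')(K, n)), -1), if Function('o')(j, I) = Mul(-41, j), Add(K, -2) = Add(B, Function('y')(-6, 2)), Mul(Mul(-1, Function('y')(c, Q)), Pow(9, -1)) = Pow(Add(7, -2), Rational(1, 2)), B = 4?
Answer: Add(Rational(30019, 900459556), Mul(Rational(-369, 900459556), Pow(5, Rational(1, 2)))) ≈ 3.2421e-5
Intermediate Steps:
Function('y')(c, Q) = Mul(-9, Pow(5, Rational(1, 2))) (Function('y')(c, Q) = Mul(-9, Pow(Add(7, -2), Rational(1, 2))) = Mul(-9, Pow(5, Rational(1, 2))))
n = -27
K = Add(6, Mul(-9, Pow(5, Rational(1, 2)))) (K = Add(2, Add(4, Mul(-9, Pow(5, Rational(1, 2))))) = Add(6, Mul(-9, Pow(5, Rational(1, 2)))) ≈ -14.125)
Pow(Add(30265, Function('o')(K, n)), -1) = Pow(Add(30265, Mul(-41, Add(6, Mul(-9, Pow(5, Rational(1, 2)))))), -1) = Pow(Add(30265, Add(-246, Mul(369, Pow(5, Rational(1, 2))))), -1) = Pow(Add(30019, Mul(369, Pow(5, Rational(1, 2)))), -1)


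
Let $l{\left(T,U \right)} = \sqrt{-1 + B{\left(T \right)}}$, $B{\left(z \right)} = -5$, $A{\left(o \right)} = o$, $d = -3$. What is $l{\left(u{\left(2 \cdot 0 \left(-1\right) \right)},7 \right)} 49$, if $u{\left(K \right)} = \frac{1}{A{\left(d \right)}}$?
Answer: $49 i \sqrt{6} \approx 120.03 i$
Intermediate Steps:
$u{\left(K \right)} = - \frac{1}{3}$ ($u{\left(K \right)} = \frac{1}{-3} = - \frac{1}{3}$)
$l{\left(T,U \right)} = i \sqrt{6}$ ($l{\left(T,U \right)} = \sqrt{-1 - 5} = \sqrt{-6} = i \sqrt{6}$)
$l{\left(u{\left(2 \cdot 0 \left(-1\right) \right)},7 \right)} 49 = i \sqrt{6} \cdot 49 = 49 i \sqrt{6}$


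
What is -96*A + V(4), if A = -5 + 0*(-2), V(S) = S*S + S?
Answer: 500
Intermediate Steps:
V(S) = S + S² (V(S) = S² + S = S + S²)
A = -5 (A = -5 + 0 = -5)
-96*A + V(4) = -96*(-5) + 4*(1 + 4) = 480 + 4*5 = 480 + 20 = 500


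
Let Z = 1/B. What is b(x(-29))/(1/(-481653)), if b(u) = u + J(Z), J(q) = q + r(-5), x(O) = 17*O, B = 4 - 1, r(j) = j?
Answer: 239702643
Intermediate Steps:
B = 3
Z = ⅓ (Z = 1/3 = ⅓ ≈ 0.33333)
J(q) = -5 + q (J(q) = q - 5 = -5 + q)
b(u) = -14/3 + u (b(u) = u + (-5 + ⅓) = u - 14/3 = -14/3 + u)
b(x(-29))/(1/(-481653)) = (-14/3 + 17*(-29))/(1/(-481653)) = (-14/3 - 493)/(-1/481653) = -1493/3*(-481653) = 239702643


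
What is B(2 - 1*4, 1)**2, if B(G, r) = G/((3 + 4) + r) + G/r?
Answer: 81/16 ≈ 5.0625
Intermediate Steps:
B(G, r) = G/r + G/(7 + r) (B(G, r) = G/(7 + r) + G/r = G/r + G/(7 + r))
B(2 - 1*4, 1)**2 = ((2 - 1*4)*(7 + 2*1)/(1*(7 + 1)))**2 = ((2 - 4)*1*(7 + 2)/8)**2 = (-2*1*1/8*9)**2 = (-9/4)**2 = 81/16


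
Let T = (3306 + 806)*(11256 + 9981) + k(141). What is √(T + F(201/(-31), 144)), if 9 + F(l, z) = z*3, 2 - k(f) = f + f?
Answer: √87326687 ≈ 9344.9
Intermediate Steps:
k(f) = 2 - 2*f (k(f) = 2 - (f + f) = 2 - 2*f)
F(l, z) = -9 + 3*z (F(l, z) = -9 + z*3 = -9 + 3*z)
T = 87326264 (T = (3306 + 806)*(11256 + 9981) + (2 - 2*141) = 4112*21237 + (2 - 282) = 87326544 - 280 = 87326264)
√(T + F(201/(-31), 144)) = √(87326264 + (-9 + 3*144)) = √(87326264 + (-9 + 432)) = √(87326264 + 423) = √87326687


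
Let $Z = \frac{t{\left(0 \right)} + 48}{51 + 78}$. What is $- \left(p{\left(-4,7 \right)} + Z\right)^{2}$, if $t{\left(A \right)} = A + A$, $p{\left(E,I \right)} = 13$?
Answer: $- \frac{330625}{1849} \approx -178.81$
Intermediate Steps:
$t{\left(A \right)} = 2 A$
$Z = \frac{16}{43}$ ($Z = \frac{2 \cdot 0 + 48}{51 + 78} = \frac{0 + 48}{129} = 48 \cdot \frac{1}{129} = \frac{16}{43} \approx 0.37209$)
$- \left(p{\left(-4,7 \right)} + Z\right)^{2} = - \left(13 + \frac{16}{43}\right)^{2} = - \left(\frac{575}{43}\right)^{2} = \left(-1\right) \frac{330625}{1849} = - \frac{330625}{1849}$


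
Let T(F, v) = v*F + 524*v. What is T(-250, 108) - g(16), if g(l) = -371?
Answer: 29963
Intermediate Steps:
T(F, v) = 524*v + F*v (T(F, v) = F*v + 524*v = 524*v + F*v)
T(-250, 108) - g(16) = 108*(524 - 250) - 1*(-371) = 108*274 + 371 = 29592 + 371 = 29963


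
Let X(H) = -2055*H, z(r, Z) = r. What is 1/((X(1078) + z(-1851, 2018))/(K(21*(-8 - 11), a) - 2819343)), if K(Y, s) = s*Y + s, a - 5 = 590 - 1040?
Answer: 2642233/2217141 ≈ 1.1917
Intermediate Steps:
a = -445 (a = 5 + (590 - 1040) = 5 - 450 = -445)
K(Y, s) = s + Y*s (K(Y, s) = Y*s + s = s + Y*s)
1/((X(1078) + z(-1851, 2018))/(K(21*(-8 - 11), a) - 2819343)) = 1/((-2055*1078 - 1851)/(-445*(1 + 21*(-8 - 11)) - 2819343)) = 1/((-2215290 - 1851)/(-445*(1 + 21*(-19)) - 2819343)) = 1/(-2217141/(-445*(1 - 399) - 2819343)) = 1/(-2217141/(-445*(-398) - 2819343)) = 1/(-2217141/(177110 - 2819343)) = 1/(-2217141/(-2642233)) = 1/(-2217141*(-1/2642233)) = 1/(2217141/2642233) = 2642233/2217141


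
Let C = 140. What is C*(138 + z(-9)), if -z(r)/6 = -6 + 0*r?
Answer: 24360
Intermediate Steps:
z(r) = 36 (z(r) = -6*(-6 + 0*r) = -6*(-6 + 0) = -6*(-6) = 36)
C*(138 + z(-9)) = 140*(138 + 36) = 140*174 = 24360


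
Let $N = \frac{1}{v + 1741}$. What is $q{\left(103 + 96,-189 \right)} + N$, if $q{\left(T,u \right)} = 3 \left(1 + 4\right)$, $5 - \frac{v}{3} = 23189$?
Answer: $\frac{1017164}{67811} \approx 15.0$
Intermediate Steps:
$v = -69552$ ($v = 15 - 69567 = -69552$)
$q{\left(T,u \right)} = 15$ ($q{\left(T,u \right)} = 3 \cdot 5 = 15$)
$N = - \frac{1}{67811}$ ($N = \frac{1}{-69552 + 1741} = \frac{1}{-67811} = - \frac{1}{67811} \approx -1.4747 \cdot 10^{-5}$)
$q{\left(103 + 96,-189 \right)} + N = 15 - \frac{1}{67811} = \frac{1017164}{67811}$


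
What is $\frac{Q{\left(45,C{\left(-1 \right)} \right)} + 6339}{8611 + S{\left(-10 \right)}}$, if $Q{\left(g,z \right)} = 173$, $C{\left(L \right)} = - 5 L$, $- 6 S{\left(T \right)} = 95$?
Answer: $\frac{39072}{51571} \approx 0.75764$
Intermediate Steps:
$S{\left(T \right)} = - \frac{95}{6}$ ($S{\left(T \right)} = \left(- \frac{1}{6}\right) 95 = - \frac{95}{6}$)
$\frac{Q{\left(45,C{\left(-1 \right)} \right)} + 6339}{8611 + S{\left(-10 \right)}} = \frac{173 + 6339}{8611 - \frac{95}{6}} = \frac{6512}{\frac{51571}{6}} = 6512 \cdot \frac{6}{51571} = \frac{39072}{51571}$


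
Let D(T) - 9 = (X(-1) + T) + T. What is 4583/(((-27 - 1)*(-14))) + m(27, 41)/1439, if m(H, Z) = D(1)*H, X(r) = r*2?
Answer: 6690193/564088 ≈ 11.860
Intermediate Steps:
X(r) = 2*r
D(T) = 7 + 2*T (D(T) = 9 + ((2*(-1) + T) + T) = 9 + ((-2 + T) + T) = 9 + (-2 + 2*T) = 7 + 2*T)
m(H, Z) = 9*H (m(H, Z) = (7 + 2*1)*H = (7 + 2)*H = 9*H)
4583/(((-27 - 1)*(-14))) + m(27, 41)/1439 = 4583/(((-27 - 1)*(-14))) + (9*27)/1439 = 4583/((-28*(-14))) + 243*(1/1439) = 4583/392 + 243/1439 = 6690193/564088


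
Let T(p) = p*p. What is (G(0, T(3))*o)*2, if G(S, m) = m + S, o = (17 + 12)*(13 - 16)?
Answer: -1566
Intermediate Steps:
o = -87 (o = 29*(-3) = -87)
T(p) = p²
G(S, m) = S + m
(G(0, T(3))*o)*2 = ((0 + 3²)*(-87))*2 = ((0 + 9)*(-87))*2 = (9*(-87))*2 = -783*2 = -1566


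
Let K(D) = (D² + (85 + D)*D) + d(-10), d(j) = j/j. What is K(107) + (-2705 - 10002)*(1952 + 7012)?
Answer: -113873554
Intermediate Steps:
d(j) = 1
K(D) = 1 + D² + D*(85 + D) (K(D) = (D² + (85 + D)*D) + 1 = (D² + D*(85 + D)) + 1 = 1 + D² + D*(85 + D))
K(107) + (-2705 - 10002)*(1952 + 7012) = (1 + 2*107² + 85*107) + (-2705 - 10002)*(1952 + 7012) = (1 + 2*11449 + 9095) - 12707*8964 = (1 + 22898 + 9095) - 113905548 = 31994 - 113905548 = -113873554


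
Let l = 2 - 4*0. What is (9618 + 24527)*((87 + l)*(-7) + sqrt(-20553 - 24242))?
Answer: -21272335 + 580465*I*sqrt(155) ≈ -2.1272e+7 + 7.2267e+6*I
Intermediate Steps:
l = 2 (l = 2 + 0 = 2)
(9618 + 24527)*((87 + l)*(-7) + sqrt(-20553 - 24242)) = (9618 + 24527)*((87 + 2)*(-7) + sqrt(-20553 - 24242)) = 34145*(89*(-7) + sqrt(-44795)) = 34145*(-623 + 17*I*sqrt(155)) = -21272335 + 580465*I*sqrt(155)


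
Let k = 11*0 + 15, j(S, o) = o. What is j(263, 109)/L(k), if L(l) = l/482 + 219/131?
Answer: 6882478/107523 ≈ 64.009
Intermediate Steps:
k = 15 (k = 0 + 15 = 15)
L(l) = 219/131 + l/482 (L(l) = l*(1/482) + 219*(1/131) = l/482 + 219/131 = 219/131 + l/482)
j(263, 109)/L(k) = 109/(219/131 + (1/482)*15) = 109/(219/131 + 15/482) = 109/(107523/63142) = 109*(63142/107523) = 6882478/107523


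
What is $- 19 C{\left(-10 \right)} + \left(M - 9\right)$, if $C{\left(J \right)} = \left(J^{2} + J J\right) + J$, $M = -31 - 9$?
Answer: $-3659$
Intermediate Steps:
$M = -40$
$C{\left(J \right)} = J + 2 J^{2}$ ($C{\left(J \right)} = \left(J^{2} + J^{2}\right) + J = 2 J^{2} + J = J + 2 J^{2}$)
$- 19 C{\left(-10 \right)} + \left(M - 9\right) = - 19 \left(- 10 \left(1 + 2 \left(-10\right)\right)\right) - 49 = - 19 \left(- 10 \left(1 - 20\right)\right) - 49 = - 19 \left(\left(-10\right) \left(-19\right)\right) - 49 = \left(-19\right) 190 - 49 = -3610 - 49 = -3659$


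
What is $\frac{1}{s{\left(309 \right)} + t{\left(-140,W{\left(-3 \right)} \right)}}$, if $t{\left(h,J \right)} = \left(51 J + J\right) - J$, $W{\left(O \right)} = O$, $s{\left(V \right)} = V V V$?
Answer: $\frac{1}{29503476} \approx 3.3894 \cdot 10^{-8}$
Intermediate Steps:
$s{\left(V \right)} = V^{3}$ ($s{\left(V \right)} = V^{2} V = V^{3}$)
$t{\left(h,J \right)} = 51 J$ ($t{\left(h,J \right)} = 52 J - J = 51 J$)
$\frac{1}{s{\left(309 \right)} + t{\left(-140,W{\left(-3 \right)} \right)}} = \frac{1}{309^{3} + 51 \left(-3\right)} = \frac{1}{29503629 - 153} = \frac{1}{29503476}$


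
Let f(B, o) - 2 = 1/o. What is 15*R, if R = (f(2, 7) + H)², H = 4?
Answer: 27735/49 ≈ 566.02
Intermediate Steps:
f(B, o) = 2 + 1/o
R = 1849/49 (R = ((2 + 1/7) + 4)² = ((2 + ⅐) + 4)² = (15/7 + 4)² = (43/7)² = 1849/49 ≈ 37.735)
15*R = 15*(1849/49) = 27735/49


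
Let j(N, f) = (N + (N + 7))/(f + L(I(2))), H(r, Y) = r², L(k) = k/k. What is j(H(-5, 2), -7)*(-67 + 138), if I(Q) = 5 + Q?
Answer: -1349/2 ≈ -674.50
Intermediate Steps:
L(k) = 1
j(N, f) = (7 + 2*N)/(1 + f) (j(N, f) = (N + (N + 7))/(f + 1) = (N + (7 + N))/(1 + f) = (7 + 2*N)/(1 + f))
j(H(-5, 2), -7)*(-67 + 138) = ((7 + 2*(-5)²)/(1 - 7))*(-67 + 138) = ((7 + 2*25)/(-6))*71 = -(7 + 50)/6*71 = -⅙*57*71 = -19/2*71 = -1349/2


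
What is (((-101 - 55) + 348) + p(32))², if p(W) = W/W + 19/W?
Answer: 38378025/1024 ≈ 37479.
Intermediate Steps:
p(W) = 1 + 19/W
(((-101 - 55) + 348) + p(32))² = (((-101 - 55) + 348) + (19 + 32)/32)² = ((-156 + 348) + (1/32)*51)² = (192 + 51/32)² = (6195/32)² = 38378025/1024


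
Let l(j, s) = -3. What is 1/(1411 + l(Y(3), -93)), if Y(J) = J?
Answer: 1/1408 ≈ 0.00071023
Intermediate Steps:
1/(1411 + l(Y(3), -93)) = 1/(1411 - 3) = 1/1408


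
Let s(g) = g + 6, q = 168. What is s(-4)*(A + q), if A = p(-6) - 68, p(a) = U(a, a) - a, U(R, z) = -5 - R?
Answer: 214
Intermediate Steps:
p(a) = -5 - 2*a (p(a) = (-5 - a) - a = -5 - 2*a)
A = -61 (A = (-5 - 2*(-6)) - 68 = (-5 + 12) - 68 = 7 - 68 = -61)
s(g) = 6 + g
s(-4)*(A + q) = (6 - 4)*(-61 + 168) = 2*107 = 214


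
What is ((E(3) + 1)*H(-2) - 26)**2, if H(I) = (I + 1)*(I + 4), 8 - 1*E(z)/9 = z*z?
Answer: 100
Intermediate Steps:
E(z) = 72 - 9*z**2 (E(z) = 72 - 9*z*z = 72 - 9*z**2)
H(I) = (1 + I)*(4 + I)
((E(3) + 1)*H(-2) - 26)**2 = (((72 - 9*3**2) + 1)*(4 + (-2)**2 + 5*(-2)) - 26)**2 = (((72 - 9*9) + 1)*(4 + 4 - 10) - 26)**2 = (((72 - 81) + 1)*(-2) - 26)**2 = ((-9 + 1)*(-2) - 26)**2 = (-8*(-2) - 26)**2 = (16 - 26)**2 = (-10)**2 = 100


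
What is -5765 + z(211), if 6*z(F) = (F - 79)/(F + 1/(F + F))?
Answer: -513323611/89043 ≈ -5764.9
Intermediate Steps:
z(F) = (-79 + F)/(6*(F + 1/(2*F))) (z(F) = ((F - 79)/(F + 1/(F + F)))/6 = ((-79 + F)/(F + 1/(2*F)))/6 = (-79 + F)/(6*(F + 1/(2*F))))
-5765 + z(211) = -5765 + (⅓)*211*(-79 + 211)/(1 + 2*211²) = -5765 + (⅓)*211*132/(1 + 2*44521) = -5765 + (⅓)*211*132/(1 + 89042) = -5765 + (⅓)*211*132/89043 = -5765 + (⅓)*211*(1/89043)*132 = -5765 + 9284/89043 = -513323611/89043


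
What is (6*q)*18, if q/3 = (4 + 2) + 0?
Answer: 1944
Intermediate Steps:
q = 18 (q = 3*((4 + 2) + 0) = 3*(6 + 0) = 3*6 = 18)
(6*q)*18 = (6*18)*18 = 108*18 = 1944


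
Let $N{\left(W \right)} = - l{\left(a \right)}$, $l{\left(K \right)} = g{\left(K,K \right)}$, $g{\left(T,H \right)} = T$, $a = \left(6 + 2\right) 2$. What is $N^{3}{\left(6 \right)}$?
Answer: $-4096$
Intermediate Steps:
$a = 16$ ($a = 8 \cdot 2 = 16$)
$l{\left(K \right)} = K$
$N{\left(W \right)} = -16$ ($N{\left(W \right)} = \left(-1\right) 16 = -16$)
$N^{3}{\left(6 \right)} = \left(-16\right)^{3} = -4096$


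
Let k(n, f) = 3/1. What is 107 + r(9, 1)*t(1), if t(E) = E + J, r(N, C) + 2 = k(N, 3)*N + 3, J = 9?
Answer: 387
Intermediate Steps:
k(n, f) = 3 (k(n, f) = 3*1 = 3)
r(N, C) = 1 + 3*N (r(N, C) = -2 + (3*N + 3) = -2 + (3 + 3*N) = 1 + 3*N)
t(E) = 9 + E (t(E) = E + 9 = 9 + E)
107 + r(9, 1)*t(1) = 107 + (1 + 3*9)*(9 + 1) = 107 + (1 + 27)*10 = 107 + 28*10 = 107 + 280 = 387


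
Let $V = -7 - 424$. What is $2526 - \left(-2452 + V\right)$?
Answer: $5409$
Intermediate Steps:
$V = -431$
$2526 - \left(-2452 + V\right) = 2526 - \left(-2452 - 431\right) = 2526 - -2883 = 2526 + 2883 = 5409$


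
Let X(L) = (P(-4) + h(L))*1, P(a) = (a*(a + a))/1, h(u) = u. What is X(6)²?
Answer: 1444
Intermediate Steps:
P(a) = 2*a² (P(a) = (a*(2*a))*1 = (2*a²)*1 = 2*a²)
X(L) = 32 + L (X(L) = (2*(-4)² + L)*1 = (2*16 + L)*1 = (32 + L)*1 = 32 + L)
X(6)² = (32 + 6)² = 38² = 1444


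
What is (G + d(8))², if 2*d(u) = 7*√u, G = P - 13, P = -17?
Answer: 998 - 420*√2 ≈ 404.03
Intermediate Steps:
G = -30 (G = -17 - 13 = -30)
d(u) = 7*√u/2 (d(u) = (7*√u)/2 = 7*√u/2)
(G + d(8))² = (-30 + 7*√8/2)² = (-30 + 7*(2*√2)/2)² = (-30 + 7*√2)²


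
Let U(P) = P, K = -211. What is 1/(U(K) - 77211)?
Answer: -1/77422 ≈ -1.2916e-5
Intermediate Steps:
1/(U(K) - 77211) = 1/(-211 - 77211) = 1/(-77422) = -1/77422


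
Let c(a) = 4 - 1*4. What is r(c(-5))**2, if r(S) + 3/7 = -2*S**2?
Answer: 9/49 ≈ 0.18367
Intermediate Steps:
c(a) = 0 (c(a) = 4 - 4 = 0)
r(S) = -3/7 - 2*S**2
r(c(-5))**2 = (-3/7 - 2*0**2)**2 = (-3/7 - 2*0)**2 = (-3/7 + 0)**2 = (-3/7)**2 = 9/49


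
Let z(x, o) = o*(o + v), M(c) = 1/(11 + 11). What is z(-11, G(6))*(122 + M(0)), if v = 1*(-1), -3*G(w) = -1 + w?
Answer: 17900/33 ≈ 542.42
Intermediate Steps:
M(c) = 1/22
G(w) = ⅓ - w/3 (G(w) = -(-1 + w)/3 = ⅓ - w/3)
v = -1
z(x, o) = o*(-1 + o) (z(x, o) = o*(o - 1) = o*(-1 + o))
z(-11, G(6))*(122 + M(0)) = ((⅓ - ⅓*6)*(-1 + (⅓ - ⅓*6)))*(122 + 1/22) = ((⅓ - 2)*(-1 + (⅓ - 2)))*(2685/22) = -5*(-1 - 5/3)/3*(2685/22) = -5/3*(-8/3)*(2685/22) = (40/9)*(2685/22) = 17900/33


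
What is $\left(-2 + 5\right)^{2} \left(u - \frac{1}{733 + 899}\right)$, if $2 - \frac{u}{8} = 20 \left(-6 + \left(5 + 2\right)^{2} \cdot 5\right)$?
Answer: $- \frac{187144707}{544} \approx -3.4402 \cdot 10^{5}$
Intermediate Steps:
$u = -38224$ ($u = 16 - 8 \cdot 20 \left(-6 + \left(5 + 2\right)^{2} \cdot 5\right) = 16 - 8 \cdot 20 \left(-6 + 7^{2} \cdot 5\right) = 16 - 8 \cdot 20 \left(-6 + 49 \cdot 5\right) = 16 - 8 \cdot 20 \left(-6 + 245\right) = 16 - 8 \cdot 20 \cdot 239 = 16 - 38240 = -38224$)
$\left(-2 + 5\right)^{2} \left(u - \frac{1}{733 + 899}\right) = \left(-2 + 5\right)^{2} \left(-38224 - \frac{1}{733 + 899}\right) = 3^{2} \left(-38224 - \frac{1}{1632}\right) = 9 \left(-38224 - \frac{1}{1632}\right) = 9 \left(- \frac{62381569}{1632}\right) = - \frac{187144707}{544}$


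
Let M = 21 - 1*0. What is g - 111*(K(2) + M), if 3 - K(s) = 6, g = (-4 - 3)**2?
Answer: -1949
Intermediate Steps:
M = 21 (M = 21 + 0 = 21)
g = 49 (g = (-7)**2 = 49)
K(s) = -3 (K(s) = 3 - 1*6 = 3 - 6 = -3)
g - 111*(K(2) + M) = 49 - 111*(-3 + 21) = 49 - 111*18 = 49 - 1998 = -1949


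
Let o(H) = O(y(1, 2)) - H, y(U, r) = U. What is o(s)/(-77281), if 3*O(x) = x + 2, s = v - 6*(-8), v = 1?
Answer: 48/77281 ≈ 0.00062111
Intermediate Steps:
s = 49 (s = 1 - 6*(-8) = 1 + 48 = 49)
O(x) = ⅔ + x/3 (O(x) = (x + 2)/3 = (2 + x)/3 = ⅔ + x/3)
o(H) = 1 - H (o(H) = (⅔ + (⅓)*1) - H = (⅔ + ⅓) - H = 1 - H)
o(s)/(-77281) = (1 - 1*49)/(-77281) = (1 - 49)*(-1/77281) = -48*(-1/77281) = 48/77281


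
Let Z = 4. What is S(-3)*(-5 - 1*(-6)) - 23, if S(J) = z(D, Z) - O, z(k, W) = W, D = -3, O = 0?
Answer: -19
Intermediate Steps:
S(J) = 4 (S(J) = 4 - 1*0 = 4 + 0 = 4)
S(-3)*(-5 - 1*(-6)) - 23 = 4*(-5 - 1*(-6)) - 23 = 4*(-5 + 6) - 23 = 4*1 - 23 = 4 - 23 = -19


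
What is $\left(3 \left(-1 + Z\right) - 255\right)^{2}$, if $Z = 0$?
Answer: $66564$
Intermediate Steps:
$\left(3 \left(-1 + Z\right) - 255\right)^{2} = \left(3 \left(-1 + 0\right) - 255\right)^{2} = \left(3 \left(-1\right) - 255\right)^{2} = \left(-3 - 255\right)^{2} = \left(-258\right)^{2} = 66564$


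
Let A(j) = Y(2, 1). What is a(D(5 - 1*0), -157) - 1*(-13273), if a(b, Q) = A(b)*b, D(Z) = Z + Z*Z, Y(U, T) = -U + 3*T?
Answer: 13303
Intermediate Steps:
A(j) = 1 (A(j) = -1*2 + 3*1 = -2 + 3 = 1)
D(Z) = Z + Z²
a(b, Q) = b (a(b, Q) = 1*b = b)
a(D(5 - 1*0), -157) - 1*(-13273) = (5 - 1*0)*(1 + (5 - 1*0)) - 1*(-13273) = (5 + 0)*(1 + (5 + 0)) + 13273 = 5*(1 + 5) + 13273 = 5*6 + 13273 = 30 + 13273 = 13303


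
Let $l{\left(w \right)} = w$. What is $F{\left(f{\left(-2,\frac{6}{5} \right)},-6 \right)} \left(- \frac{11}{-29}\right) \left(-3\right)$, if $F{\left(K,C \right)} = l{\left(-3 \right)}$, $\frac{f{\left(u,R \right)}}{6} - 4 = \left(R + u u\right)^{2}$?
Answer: $\frac{99}{29} \approx 3.4138$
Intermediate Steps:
$f{\left(u,R \right)} = 24 + 6 \left(R + u^{2}\right)^{2}$ ($f{\left(u,R \right)} = 24 + 6 \left(R + u u\right)^{2} = 24 + 6 \left(R + u^{2}\right)^{2}$)
$F{\left(K,C \right)} = -3$
$F{\left(f{\left(-2,\frac{6}{5} \right)},-6 \right)} \left(- \frac{11}{-29}\right) \left(-3\right) = - 3 \left(- \frac{11}{-29}\right) \left(-3\right) = - 3 \left(\left(-11\right) \left(- \frac{1}{29}\right)\right) \left(-3\right) = \left(-3\right) \frac{11}{29} \left(-3\right) = \left(- \frac{33}{29}\right) \left(-3\right) = \frac{99}{29}$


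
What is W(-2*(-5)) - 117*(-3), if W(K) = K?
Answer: 361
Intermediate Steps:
W(-2*(-5)) - 117*(-3) = -2*(-5) - 117*(-3) = 10 + 351 = 361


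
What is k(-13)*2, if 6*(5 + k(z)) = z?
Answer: -43/3 ≈ -14.333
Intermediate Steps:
k(z) = -5 + z/6
k(-13)*2 = (-5 + (1/6)*(-13))*2 = (-5 - 13/6)*2 = -43/6*2 = -43/3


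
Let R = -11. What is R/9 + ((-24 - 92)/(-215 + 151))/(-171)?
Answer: -3373/2736 ≈ -1.2328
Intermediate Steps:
R/9 + ((-24 - 92)/(-215 + 151))/(-171) = -11/9 + ((-24 - 92)/(-215 + 151))/(-171) = -11*⅑ - 116/(-64)*(-1/171) = -11/9 - 116*(-1/64)*(-1/171) = -11/9 + (29/16)*(-1/171) = -11/9 - 29/2736 = -3373/2736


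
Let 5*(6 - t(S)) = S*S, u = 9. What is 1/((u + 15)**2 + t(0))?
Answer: 1/582 ≈ 0.0017182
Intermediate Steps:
t(S) = 6 - S**2/5 (t(S) = 6 - S*S/5 = 6 - S**2/5)
1/((u + 15)**2 + t(0)) = 1/((9 + 15)**2 + (6 - 1/5*0**2)) = 1/(24**2 + (6 - 1/5*0)) = 1/(576 + (6 + 0)) = 1/(576 + 6) = 1/582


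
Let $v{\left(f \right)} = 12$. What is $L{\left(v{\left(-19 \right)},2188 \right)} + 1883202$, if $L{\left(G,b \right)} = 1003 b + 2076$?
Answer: $4079842$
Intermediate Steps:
$L{\left(G,b \right)} = 2076 + 1003 b$
$L{\left(v{\left(-19 \right)},2188 \right)} + 1883202 = \left(2076 + 1003 \cdot 2188\right) + 1883202 = \left(2076 + 2194564\right) + 1883202 = 2196640 + 1883202 = 4079842$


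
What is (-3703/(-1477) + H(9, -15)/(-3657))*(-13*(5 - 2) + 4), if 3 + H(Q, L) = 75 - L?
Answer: -22355620/257209 ≈ -86.916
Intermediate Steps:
H(Q, L) = 72 - L (H(Q, L) = -3 + (75 - L) = 72 - L)
(-3703/(-1477) + H(9, -15)/(-3657))*(-13*(5 - 2) + 4) = (-3703/(-1477) + (72 - 1*(-15))/(-3657))*(-13*(5 - 2) + 4) = (-3703*(-1/1477) + (72 + 15)*(-1/3657))*(-13*3 + 4) = (529/211 + 87*(-1/3657))*(-39 + 4) = (529/211 - 29/1219)*(-35) = (638732/257209)*(-35) = -22355620/257209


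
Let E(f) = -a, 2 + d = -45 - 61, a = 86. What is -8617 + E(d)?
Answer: -8703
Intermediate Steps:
d = -108 (d = -2 + (-45 - 61) = -2 - 106 = -108)
E(f) = -86 (E(f) = -1*86 = -86)
-8617 + E(d) = -8617 - 86 = -8703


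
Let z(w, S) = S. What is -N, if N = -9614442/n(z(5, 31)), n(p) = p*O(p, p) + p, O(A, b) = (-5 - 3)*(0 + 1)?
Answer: -9614442/217 ≈ -44306.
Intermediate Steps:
O(A, b) = -8 (O(A, b) = -8*1 = -8)
n(p) = -7*p (n(p) = p*(-8) + p = -8*p + p = -7*p)
N = 9614442/217 (N = -9614442/((-7*31)) = -9614442/(-217) = -9614442*(-1/217) = 9614442/217 ≈ 44306.)
-N = -1*9614442/217 = -9614442/217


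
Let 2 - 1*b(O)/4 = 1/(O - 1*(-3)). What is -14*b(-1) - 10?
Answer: -94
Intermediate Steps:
b(O) = 8 - 4/(3 + O) (b(O) = 8 - 4/(O - 1*(-3)) = 8 - 4/(O + 3) = 8 - 4/(3 + O))
-14*b(-1) - 10 = -56*(5 + 2*(-1))/(3 - 1) - 10 = -56*(5 - 2)/2 - 10 = -56*3/2 - 10 = -14*6 - 10 = -84 - 10 = -94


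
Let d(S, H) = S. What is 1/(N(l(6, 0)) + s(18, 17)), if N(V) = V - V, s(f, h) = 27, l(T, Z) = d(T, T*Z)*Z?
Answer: 1/27 ≈ 0.037037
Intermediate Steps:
l(T, Z) = T*Z
N(V) = 0
1/(N(l(6, 0)) + s(18, 17)) = 1/(0 + 27) = 1/27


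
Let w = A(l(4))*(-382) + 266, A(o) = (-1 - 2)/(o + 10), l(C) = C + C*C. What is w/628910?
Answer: 1521/3144550 ≈ 0.00048369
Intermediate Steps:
l(C) = C + C**2
A(o) = -3/(10 + o)
w = 1521/5 (w = -3/(10 + 4*(1 + 4))*(-382) + 266 = -3/(10 + 4*5)*(-382) + 266 = -3/(10 + 20)*(-382) + 266 = -3/30*(-382) + 266 = -3*1/30*(-382) + 266 = -1/10*(-382) + 266 = 191/5 + 266 = 1521/5 ≈ 304.20)
w/628910 = (1521/5)/628910 = (1521/5)*(1/628910) = 1521/3144550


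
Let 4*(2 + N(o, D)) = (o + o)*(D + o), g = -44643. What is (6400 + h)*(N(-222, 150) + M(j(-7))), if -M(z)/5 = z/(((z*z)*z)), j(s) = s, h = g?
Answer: -14972325715/49 ≈ -3.0556e+8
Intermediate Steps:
h = -44643
N(o, D) = -2 + o*(D + o)/2 (N(o, D) = -2 + ((o + o)*(D + o))/4 = -2 + ((2*o)*(D + o))/4 = -2 + (2*o*(D + o))/4 = -2 + o*(D + o)/2)
M(z) = -5/z² (M(z) = -5*z/((z*z)*z) = -5*z/(z²*z) = -5*z/(z³) = -5*z/z³ = -5/z²)
(6400 + h)*(N(-222, 150) + M(j(-7))) = (6400 - 44643)*((-2 + (½)*(-222)² + (½)*150*(-222)) - 5/(-7)²) = -38243*((-2 + (½)*49284 - 16650) - 5*1/49) = -38243*((-2 + 24642 - 16650) - 5/49) = -38243*(7990 - 5/49) = -38243*391505/49 = -14972325715/49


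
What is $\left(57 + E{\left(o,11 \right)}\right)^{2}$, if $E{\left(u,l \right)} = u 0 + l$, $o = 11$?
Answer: $4624$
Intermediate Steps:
$E{\left(u,l \right)} = l$ ($E{\left(u,l \right)} = 0 + l = l$)
$\left(57 + E{\left(o,11 \right)}\right)^{2} = \left(57 + 11\right)^{2} = 68^{2} = 4624$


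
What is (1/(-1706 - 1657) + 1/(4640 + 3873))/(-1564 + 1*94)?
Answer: 515/4208495193 ≈ 1.2237e-7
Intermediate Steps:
(1/(-1706 - 1657) + 1/(4640 + 3873))/(-1564 + 1*94) = (1/(-3363) + 1/8513)/(-1564 + 94) = (-1/3363 + 1/8513)/(-1470) = -5150/28629219*(-1/1470) = 515/4208495193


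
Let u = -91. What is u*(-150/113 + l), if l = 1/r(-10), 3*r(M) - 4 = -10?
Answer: 37583/226 ≈ 166.30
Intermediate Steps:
r(M) = -2 (r(M) = 4/3 + (1/3)*(-10) = 4/3 - 10/3 = -2)
l = -1/2 (l = 1/(-2) = -1/2 ≈ -0.50000)
u*(-150/113 + l) = -91*(-150/113 - 1/2) = -91*(-413/226) = 37583/226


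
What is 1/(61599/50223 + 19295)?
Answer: 16741/323038128 ≈ 5.1824e-5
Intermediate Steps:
1/(61599/50223 + 19295) = 1/(61599*(1/50223) + 19295) = 1/(20533/16741 + 19295) = 1/(323038128/16741) = 16741/323038128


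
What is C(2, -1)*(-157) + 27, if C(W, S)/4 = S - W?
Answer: 1911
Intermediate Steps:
C(W, S) = -4*W + 4*S (C(W, S) = 4*(S - W) = -4*W + 4*S)
C(2, -1)*(-157) + 27 = (-4*2 + 4*(-1))*(-157) + 27 = (-8 - 4)*(-157) + 27 = -12*(-157) + 27 = 1884 + 27 = 1911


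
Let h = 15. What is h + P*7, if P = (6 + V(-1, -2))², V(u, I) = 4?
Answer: 715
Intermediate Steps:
P = 100 (P = (6 + 4)² = 10² = 100)
h + P*7 = 15 + 100*7 = 15 + 700 = 715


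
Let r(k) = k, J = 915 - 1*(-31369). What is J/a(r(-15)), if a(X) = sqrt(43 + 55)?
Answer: 2306*sqrt(2) ≈ 3261.2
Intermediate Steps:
J = 32284 (J = 915 + 31369 = 32284)
a(X) = 7*sqrt(2) (a(X) = sqrt(98) = 7*sqrt(2))
J/a(r(-15)) = 32284/((7*sqrt(2))) = 32284*(sqrt(2)/14) = 2306*sqrt(2)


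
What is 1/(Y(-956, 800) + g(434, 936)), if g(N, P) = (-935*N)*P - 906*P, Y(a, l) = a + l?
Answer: -1/380667612 ≈ -2.6270e-9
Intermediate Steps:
g(N, P) = -906*P - 935*N*P (g(N, P) = -935*N*P - 906*P = -906*P - 935*N*P)
1/(Y(-956, 800) + g(434, 936)) = 1/((-956 + 800) - 1*936*(906 + 935*434)) = 1/(-156 - 1*936*(906 + 405790)) = 1/(-156 - 1*936*406696) = 1/(-156 - 380667456) = 1/(-380667612) = -1/380667612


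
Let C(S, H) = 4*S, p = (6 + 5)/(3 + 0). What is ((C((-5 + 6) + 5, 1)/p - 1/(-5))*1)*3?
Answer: 1113/55 ≈ 20.236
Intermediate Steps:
p = 11/3 ≈ 3.6667
((C((-5 + 6) + 5, 1)/p - 1/(-5))*1)*3 = (((4*((-5 + 6) + 5))/(11/3) - 1/(-5))*1)*3 = (((4*(1 + 5))*(3/11) - 1*(-⅕))*1)*3 = (((4*6)*(3/11) + ⅕)*1)*3 = ((24*(3/11) + ⅕)*1)*3 = ((72/11 + ⅕)*1)*3 = ((371/55)*1)*3 = (371/55)*3 = 1113/55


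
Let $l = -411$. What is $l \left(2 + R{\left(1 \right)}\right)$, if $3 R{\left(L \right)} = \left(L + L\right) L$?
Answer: $-1096$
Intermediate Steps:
$R{\left(L \right)} = \frac{2 L^{2}}{3}$ ($R{\left(L \right)} = \frac{\left(L + L\right) L}{3} = \frac{2 L L}{3} = \frac{2 L^{2}}{3}$)
$l \left(2 + R{\left(1 \right)}\right) = - 411 \left(2 + \frac{2 \cdot 1^{2}}{3}\right) = - 411 \left(2 + \frac{2}{3} \cdot 1\right) = - 411 \left(2 + \frac{2}{3}\right) = \left(-411\right) \frac{8}{3} = -1096$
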